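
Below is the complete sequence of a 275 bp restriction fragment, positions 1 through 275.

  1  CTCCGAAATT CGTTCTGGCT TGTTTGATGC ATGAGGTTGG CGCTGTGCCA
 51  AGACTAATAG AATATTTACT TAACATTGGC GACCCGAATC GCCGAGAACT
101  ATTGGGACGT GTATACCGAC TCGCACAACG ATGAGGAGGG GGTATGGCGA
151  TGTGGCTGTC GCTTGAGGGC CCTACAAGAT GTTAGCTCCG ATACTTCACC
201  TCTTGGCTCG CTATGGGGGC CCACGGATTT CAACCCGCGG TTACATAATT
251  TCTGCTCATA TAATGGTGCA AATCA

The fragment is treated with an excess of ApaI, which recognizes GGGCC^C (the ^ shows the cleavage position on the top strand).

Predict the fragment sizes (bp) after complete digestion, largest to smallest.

ApaI sites (GGGCCC) start at positions 167, 217.
ApaI cuts after base 5 of each site (before the last base), so after positions 171, 221.
Linear molecule, 2 cuts → 3 fragments:
  1–171 → 171 bp
  172–221 → 50 bp
  222–275 → 54 bp
Sorted largest to smallest: 171, 54, 50 bp.

171, 54, 50 bp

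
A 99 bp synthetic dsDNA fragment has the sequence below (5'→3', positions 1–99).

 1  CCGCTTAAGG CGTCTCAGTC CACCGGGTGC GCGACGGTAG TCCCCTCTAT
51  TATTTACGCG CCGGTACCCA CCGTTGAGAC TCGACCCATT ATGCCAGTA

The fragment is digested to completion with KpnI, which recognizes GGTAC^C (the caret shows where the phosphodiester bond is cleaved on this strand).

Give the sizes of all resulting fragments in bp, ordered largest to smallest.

The KpnI site (GGTACC) starts at position 63.
KpnI cuts after base 5 of each site (before the last base), so after position 67.
Linear molecule, 1 cut → 2 fragments:
  1–67 → 67 bp
  68–99 → 32 bp
Sorted largest to smallest: 67, 32 bp.

67, 32 bp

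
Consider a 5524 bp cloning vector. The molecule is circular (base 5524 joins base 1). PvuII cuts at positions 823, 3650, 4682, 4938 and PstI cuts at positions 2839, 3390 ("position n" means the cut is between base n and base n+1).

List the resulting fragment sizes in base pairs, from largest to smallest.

2016, 1409, 1032, 551, 260, 256 bp

Combined cut positions (sorted): 823, 2839, 3390, 3650, 4682, 4938.
Circular molecule, 6 cuts → 6 fragments:
  2839 − 823 = 2016 bp
  3390 − 2839 = 551 bp
  3650 − 3390 = 260 bp
  4682 − 3650 = 1032 bp
  4938 − 4682 = 256 bp
  wrap: 5524 − 4938 + 823 = 1409 bp
Sorted largest to smallest: 2016, 1409, 1032, 551, 260, 256 bp.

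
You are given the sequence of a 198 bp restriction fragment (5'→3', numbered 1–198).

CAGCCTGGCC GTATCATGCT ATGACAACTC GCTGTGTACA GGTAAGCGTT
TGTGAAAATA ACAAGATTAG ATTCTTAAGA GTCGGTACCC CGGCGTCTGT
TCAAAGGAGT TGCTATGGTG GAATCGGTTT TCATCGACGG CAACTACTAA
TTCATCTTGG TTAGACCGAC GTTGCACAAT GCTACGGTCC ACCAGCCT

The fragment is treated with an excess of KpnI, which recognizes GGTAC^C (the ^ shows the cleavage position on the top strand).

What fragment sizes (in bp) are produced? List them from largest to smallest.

The KpnI site (GGTACC) starts at position 84.
KpnI cuts after base 5 of each site (before the last base), so after position 88.
Linear molecule, 1 cut → 2 fragments:
  1–88 → 88 bp
  89–198 → 110 bp
Sorted largest to smallest: 110, 88 bp.

110, 88 bp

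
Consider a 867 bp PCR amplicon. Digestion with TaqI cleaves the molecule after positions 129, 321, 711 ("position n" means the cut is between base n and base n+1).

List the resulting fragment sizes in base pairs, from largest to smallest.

390, 192, 156, 129 bp

Linear molecule, 3 cuts → 4 fragments:
  129 − 0 = 129 bp
  321 − 129 = 192 bp
  711 − 321 = 390 bp
  867 − 711 = 156 bp
Sorted largest to smallest: 390, 192, 156, 129 bp.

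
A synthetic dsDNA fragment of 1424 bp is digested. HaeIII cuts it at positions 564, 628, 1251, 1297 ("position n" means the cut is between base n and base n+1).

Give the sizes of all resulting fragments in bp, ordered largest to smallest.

623, 564, 127, 64, 46 bp

Linear molecule, 4 cuts → 5 fragments:
  564 − 0 = 564 bp
  628 − 564 = 64 bp
  1251 − 628 = 623 bp
  1297 − 1251 = 46 bp
  1424 − 1297 = 127 bp
Sorted largest to smallest: 623, 564, 127, 64, 46 bp.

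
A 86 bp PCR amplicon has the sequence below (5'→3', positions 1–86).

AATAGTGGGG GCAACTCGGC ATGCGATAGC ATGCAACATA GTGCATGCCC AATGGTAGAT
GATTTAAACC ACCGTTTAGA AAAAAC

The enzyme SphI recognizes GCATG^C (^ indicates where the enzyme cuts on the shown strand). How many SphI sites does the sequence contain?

GCATGC occurs starting at positions 19, 29, 43.
SphI cuts at 3 sites.

3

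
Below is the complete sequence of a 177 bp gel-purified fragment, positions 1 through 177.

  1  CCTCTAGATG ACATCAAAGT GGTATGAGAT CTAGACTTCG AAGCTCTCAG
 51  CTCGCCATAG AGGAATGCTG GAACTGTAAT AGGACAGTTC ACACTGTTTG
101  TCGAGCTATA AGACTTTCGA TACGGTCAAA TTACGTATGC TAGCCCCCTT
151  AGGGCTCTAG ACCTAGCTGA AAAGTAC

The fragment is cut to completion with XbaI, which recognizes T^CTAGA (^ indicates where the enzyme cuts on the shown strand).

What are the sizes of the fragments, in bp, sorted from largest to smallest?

XbaI sites (TCTAGA) start at positions 3, 30, 156.
XbaI cuts after the first base of each site, so after positions 3, 30, 156.
Linear molecule, 3 cuts → 4 fragments:
  1–3 → 3 bp
  4–30 → 27 bp
  31–156 → 126 bp
  157–177 → 21 bp
Sorted largest to smallest: 126, 27, 21, 3 bp.

126, 27, 21, 3 bp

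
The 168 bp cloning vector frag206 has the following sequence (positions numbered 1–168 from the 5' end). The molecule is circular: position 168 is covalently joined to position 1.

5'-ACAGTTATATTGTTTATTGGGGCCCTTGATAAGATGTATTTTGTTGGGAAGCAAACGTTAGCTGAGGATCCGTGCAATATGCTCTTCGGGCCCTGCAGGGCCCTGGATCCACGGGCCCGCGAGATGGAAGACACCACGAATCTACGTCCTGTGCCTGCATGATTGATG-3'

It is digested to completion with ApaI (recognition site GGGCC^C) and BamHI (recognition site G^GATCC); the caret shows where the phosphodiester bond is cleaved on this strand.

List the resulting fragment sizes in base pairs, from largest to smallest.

75, 42, 26, 12, 10, 3 bp

ApaI sites (GGGCCC) start at positions 20, 88, 98, 113.
ApaI cuts after base 5 of each site (before the last base), so after positions 24, 92, 102, 117.
BamHI sites (GGATCC) start at positions 66, 105.
BamHI cuts after the first base of each site, so after positions 66, 105.
Combined cut positions: 24, 66, 92, 102, 105, 117.
Circular molecule, 6 cuts → 6 fragments:
  25–66 → 42 bp
  67–92 → 26 bp
  93–102 → 10 bp
  103–105 → 3 bp
  106–117 → 12 bp
  118–168 then 1–24 → 51 + 24 = 75 bp
Sorted largest to smallest: 75, 42, 26, 12, 10, 3 bp.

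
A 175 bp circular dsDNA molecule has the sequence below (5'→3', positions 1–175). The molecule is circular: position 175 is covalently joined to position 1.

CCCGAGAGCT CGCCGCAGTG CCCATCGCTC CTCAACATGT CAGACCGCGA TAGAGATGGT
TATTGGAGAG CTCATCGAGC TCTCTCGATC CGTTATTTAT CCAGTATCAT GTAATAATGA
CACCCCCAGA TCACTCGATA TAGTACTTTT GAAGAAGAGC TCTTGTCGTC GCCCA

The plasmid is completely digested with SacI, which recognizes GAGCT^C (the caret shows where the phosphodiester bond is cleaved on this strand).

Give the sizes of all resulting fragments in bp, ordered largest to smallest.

80, 62, 24, 9 bp

SacI sites (GAGCTC) start at positions 6, 68, 77, 157.
SacI cuts after base 5 of each site (before the last base), so after positions 10, 72, 81, 161.
Circular molecule, 4 cuts → 4 fragments:
  11–72 → 62 bp
  73–81 → 9 bp
  82–161 → 80 bp
  162–175 then 1–10 → 14 + 10 = 24 bp
Sorted largest to smallest: 80, 62, 24, 9 bp.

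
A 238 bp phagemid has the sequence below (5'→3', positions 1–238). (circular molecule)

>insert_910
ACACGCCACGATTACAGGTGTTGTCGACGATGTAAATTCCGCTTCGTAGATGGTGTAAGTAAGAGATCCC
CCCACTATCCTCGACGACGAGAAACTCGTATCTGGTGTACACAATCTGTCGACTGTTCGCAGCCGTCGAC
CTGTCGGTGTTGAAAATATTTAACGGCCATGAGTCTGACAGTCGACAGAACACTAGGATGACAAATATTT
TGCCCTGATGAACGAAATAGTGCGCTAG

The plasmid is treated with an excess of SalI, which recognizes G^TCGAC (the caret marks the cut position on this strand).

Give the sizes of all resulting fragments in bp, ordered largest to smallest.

95, 80, 46, 17 bp

SalI sites (GTCGAC) start at positions 23, 118, 135, 181.
SalI cuts after the first base of each site, so after positions 23, 118, 135, 181.
Circular molecule, 4 cuts → 4 fragments:
  24–118 → 95 bp
  119–135 → 17 bp
  136–181 → 46 bp
  182–238 then 1–23 → 57 + 23 = 80 bp
Sorted largest to smallest: 95, 80, 46, 17 bp.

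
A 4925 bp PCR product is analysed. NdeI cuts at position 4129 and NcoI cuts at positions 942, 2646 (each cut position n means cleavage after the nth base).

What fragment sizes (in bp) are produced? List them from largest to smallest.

1704, 1483, 942, 796 bp

Combined cut positions (sorted): 942, 2646, 4129.
Linear molecule, 3 cuts → 4 fragments:
  942 − 0 = 942 bp
  2646 − 942 = 1704 bp
  4129 − 2646 = 1483 bp
  4925 − 4129 = 796 bp
Sorted largest to smallest: 1704, 1483, 942, 796 bp.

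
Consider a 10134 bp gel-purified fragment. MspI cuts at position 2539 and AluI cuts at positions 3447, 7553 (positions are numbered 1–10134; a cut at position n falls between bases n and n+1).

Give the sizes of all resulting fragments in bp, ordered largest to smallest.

Combined cut positions (sorted): 2539, 3447, 7553.
Linear molecule, 3 cuts → 4 fragments:
  2539 − 0 = 2539 bp
  3447 − 2539 = 908 bp
  7553 − 3447 = 4106 bp
  10134 − 7553 = 2581 bp
Sorted largest to smallest: 4106, 2581, 2539, 908 bp.

4106, 2581, 2539, 908 bp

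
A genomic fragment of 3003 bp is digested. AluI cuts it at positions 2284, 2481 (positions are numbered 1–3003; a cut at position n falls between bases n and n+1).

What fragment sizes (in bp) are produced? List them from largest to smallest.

2284, 522, 197 bp

Linear molecule, 2 cuts → 3 fragments:
  2284 − 0 = 2284 bp
  2481 − 2284 = 197 bp
  3003 − 2481 = 522 bp
Sorted largest to smallest: 2284, 522, 197 bp.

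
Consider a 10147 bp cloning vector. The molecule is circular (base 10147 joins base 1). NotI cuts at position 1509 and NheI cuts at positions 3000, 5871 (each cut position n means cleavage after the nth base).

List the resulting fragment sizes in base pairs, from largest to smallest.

Combined cut positions (sorted): 1509, 3000, 5871.
Circular molecule, 3 cuts → 3 fragments:
  3000 − 1509 = 1491 bp
  5871 − 3000 = 2871 bp
  wrap: 10147 − 5871 + 1509 = 5785 bp
Sorted largest to smallest: 5785, 2871, 1491 bp.

5785, 2871, 1491 bp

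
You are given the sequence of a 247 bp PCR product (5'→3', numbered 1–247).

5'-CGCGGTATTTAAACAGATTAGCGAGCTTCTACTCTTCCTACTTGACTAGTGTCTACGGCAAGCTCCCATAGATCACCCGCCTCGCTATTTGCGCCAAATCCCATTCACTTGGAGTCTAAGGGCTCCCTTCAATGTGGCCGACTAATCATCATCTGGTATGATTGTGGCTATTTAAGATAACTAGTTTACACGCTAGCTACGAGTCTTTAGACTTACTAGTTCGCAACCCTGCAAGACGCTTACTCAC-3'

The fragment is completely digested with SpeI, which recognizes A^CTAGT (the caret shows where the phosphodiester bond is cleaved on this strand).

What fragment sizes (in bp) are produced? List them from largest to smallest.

SpeI sites (ACTAGT) start at positions 45, 180, 215.
SpeI cuts after the first base of each site, so after positions 45, 180, 215.
Linear molecule, 3 cuts → 4 fragments:
  1–45 → 45 bp
  46–180 → 135 bp
  181–215 → 35 bp
  216–247 → 32 bp
Sorted largest to smallest: 135, 45, 35, 32 bp.

135, 45, 35, 32 bp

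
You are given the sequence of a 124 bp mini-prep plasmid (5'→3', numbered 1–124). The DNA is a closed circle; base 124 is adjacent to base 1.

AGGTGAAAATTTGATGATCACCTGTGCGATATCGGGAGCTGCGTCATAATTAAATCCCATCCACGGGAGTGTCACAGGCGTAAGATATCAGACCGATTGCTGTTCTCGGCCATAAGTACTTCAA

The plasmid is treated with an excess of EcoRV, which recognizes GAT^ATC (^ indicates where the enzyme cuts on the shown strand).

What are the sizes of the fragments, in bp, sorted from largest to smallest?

EcoRV sites (GATATC) start at positions 28, 84.
EcoRV cuts after base 3 of each site, so after positions 30, 86.
Circular molecule, 2 cuts → 2 fragments:
  31–86 → 56 bp
  87–124 then 1–30 → 38 + 30 = 68 bp
Sorted largest to smallest: 68, 56 bp.

68, 56 bp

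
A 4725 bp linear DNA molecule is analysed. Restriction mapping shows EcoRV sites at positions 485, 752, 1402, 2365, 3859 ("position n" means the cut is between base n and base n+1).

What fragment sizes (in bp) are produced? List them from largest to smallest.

Linear molecule, 5 cuts → 6 fragments:
  485 − 0 = 485 bp
  752 − 485 = 267 bp
  1402 − 752 = 650 bp
  2365 − 1402 = 963 bp
  3859 − 2365 = 1494 bp
  4725 − 3859 = 866 bp
Sorted largest to smallest: 1494, 963, 866, 650, 485, 267 bp.

1494, 963, 866, 650, 485, 267 bp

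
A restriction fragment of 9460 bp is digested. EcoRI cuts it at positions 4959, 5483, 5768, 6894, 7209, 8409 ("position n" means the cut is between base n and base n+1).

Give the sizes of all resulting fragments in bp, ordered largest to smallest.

4959, 1200, 1126, 1051, 524, 315, 285 bp

Linear molecule, 6 cuts → 7 fragments:
  4959 − 0 = 4959 bp
  5483 − 4959 = 524 bp
  5768 − 5483 = 285 bp
  6894 − 5768 = 1126 bp
  7209 − 6894 = 315 bp
  8409 − 7209 = 1200 bp
  9460 − 8409 = 1051 bp
Sorted largest to smallest: 4959, 1200, 1126, 1051, 524, 315, 285 bp.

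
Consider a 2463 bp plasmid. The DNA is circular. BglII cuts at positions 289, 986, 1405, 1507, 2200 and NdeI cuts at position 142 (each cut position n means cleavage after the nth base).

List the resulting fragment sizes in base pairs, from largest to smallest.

697, 693, 419, 405, 147, 102 bp

Combined cut positions (sorted): 142, 289, 986, 1405, 1507, 2200.
Circular molecule, 6 cuts → 6 fragments:
  289 − 142 = 147 bp
  986 − 289 = 697 bp
  1405 − 986 = 419 bp
  1507 − 1405 = 102 bp
  2200 − 1507 = 693 bp
  wrap: 2463 − 2200 + 142 = 405 bp
Sorted largest to smallest: 697, 693, 419, 405, 147, 102 bp.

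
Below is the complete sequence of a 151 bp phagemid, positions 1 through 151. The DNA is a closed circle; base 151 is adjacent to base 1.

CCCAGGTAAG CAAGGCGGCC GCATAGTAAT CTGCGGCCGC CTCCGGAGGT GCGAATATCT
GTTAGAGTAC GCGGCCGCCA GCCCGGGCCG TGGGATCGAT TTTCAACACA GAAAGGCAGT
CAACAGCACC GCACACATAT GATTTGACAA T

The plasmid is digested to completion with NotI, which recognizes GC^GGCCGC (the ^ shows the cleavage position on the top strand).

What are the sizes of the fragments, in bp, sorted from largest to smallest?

NotI sites (GCGGCCGC) start at positions 15, 33, 71.
NotI cuts after base 2 of each site, so after positions 16, 34, 72.
Circular molecule, 3 cuts → 3 fragments:
  17–34 → 18 bp
  35–72 → 38 bp
  73–151 then 1–16 → 79 + 16 = 95 bp
Sorted largest to smallest: 95, 38, 18 bp.

95, 38, 18 bp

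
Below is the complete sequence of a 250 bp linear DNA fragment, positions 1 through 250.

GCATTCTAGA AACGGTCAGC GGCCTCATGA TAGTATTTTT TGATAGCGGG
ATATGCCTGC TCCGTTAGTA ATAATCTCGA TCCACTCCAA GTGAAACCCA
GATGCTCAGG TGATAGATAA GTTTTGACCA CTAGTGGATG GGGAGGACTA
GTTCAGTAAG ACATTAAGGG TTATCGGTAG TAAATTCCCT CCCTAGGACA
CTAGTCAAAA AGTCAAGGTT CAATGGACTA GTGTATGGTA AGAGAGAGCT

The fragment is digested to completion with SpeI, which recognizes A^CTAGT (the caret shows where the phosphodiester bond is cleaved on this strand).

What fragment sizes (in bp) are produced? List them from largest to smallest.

SpeI sites (ACTAGT) start at positions 130, 147, 200, 227.
SpeI cuts after the first base of each site, so after positions 130, 147, 200, 227.
Linear molecule, 4 cuts → 5 fragments:
  1–130 → 130 bp
  131–147 → 17 bp
  148–200 → 53 bp
  201–227 → 27 bp
  228–250 → 23 bp
Sorted largest to smallest: 130, 53, 27, 23, 17 bp.

130, 53, 27, 23, 17 bp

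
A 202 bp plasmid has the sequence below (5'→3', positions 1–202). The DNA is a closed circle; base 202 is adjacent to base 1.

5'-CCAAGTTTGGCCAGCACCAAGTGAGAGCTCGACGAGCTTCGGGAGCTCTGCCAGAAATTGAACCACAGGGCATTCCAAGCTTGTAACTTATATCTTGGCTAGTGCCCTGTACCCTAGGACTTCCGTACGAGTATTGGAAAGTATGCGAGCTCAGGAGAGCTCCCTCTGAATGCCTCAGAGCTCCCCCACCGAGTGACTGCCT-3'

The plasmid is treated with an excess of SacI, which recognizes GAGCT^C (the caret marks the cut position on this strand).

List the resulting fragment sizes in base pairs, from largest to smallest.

104, 49, 21, 18, 10 bp

SacI sites (GAGCTC) start at positions 25, 43, 147, 157, 178.
SacI cuts after base 5 of each site (before the last base), so after positions 29, 47, 151, 161, 182.
Circular molecule, 5 cuts → 5 fragments:
  30–47 → 18 bp
  48–151 → 104 bp
  152–161 → 10 bp
  162–182 → 21 bp
  183–202 then 1–29 → 20 + 29 = 49 bp
Sorted largest to smallest: 104, 49, 21, 18, 10 bp.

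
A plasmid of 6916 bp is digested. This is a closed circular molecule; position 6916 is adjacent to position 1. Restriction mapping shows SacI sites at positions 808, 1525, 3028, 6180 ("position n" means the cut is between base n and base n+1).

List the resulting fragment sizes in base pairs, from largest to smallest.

Circular molecule, 4 cuts → 4 fragments:
  1525 − 808 = 717 bp
  3028 − 1525 = 1503 bp
  6180 − 3028 = 3152 bp
  wrap: 6916 − 6180 + 808 = 1544 bp
Sorted largest to smallest: 3152, 1544, 1503, 717 bp.

3152, 1544, 1503, 717 bp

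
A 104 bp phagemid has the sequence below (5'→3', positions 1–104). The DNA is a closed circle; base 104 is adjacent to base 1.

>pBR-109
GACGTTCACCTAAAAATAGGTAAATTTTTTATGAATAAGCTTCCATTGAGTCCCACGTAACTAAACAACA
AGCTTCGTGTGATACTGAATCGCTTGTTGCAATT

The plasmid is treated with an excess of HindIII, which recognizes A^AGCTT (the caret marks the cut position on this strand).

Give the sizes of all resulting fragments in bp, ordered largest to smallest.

HindIII sites (AAGCTT) start at positions 37, 70.
HindIII cuts after the first base of each site, so after positions 37, 70.
Circular molecule, 2 cuts → 2 fragments:
  38–70 → 33 bp
  71–104 then 1–37 → 34 + 37 = 71 bp
Sorted largest to smallest: 71, 33 bp.

71, 33 bp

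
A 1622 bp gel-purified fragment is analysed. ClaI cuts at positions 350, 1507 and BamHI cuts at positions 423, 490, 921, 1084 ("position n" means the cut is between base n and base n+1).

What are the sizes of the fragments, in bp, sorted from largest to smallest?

431, 423, 350, 163, 115, 73, 67 bp

Combined cut positions (sorted): 350, 423, 490, 921, 1084, 1507.
Linear molecule, 6 cuts → 7 fragments:
  350 − 0 = 350 bp
  423 − 350 = 73 bp
  490 − 423 = 67 bp
  921 − 490 = 431 bp
  1084 − 921 = 163 bp
  1507 − 1084 = 423 bp
  1622 − 1507 = 115 bp
Sorted largest to smallest: 431, 423, 350, 163, 115, 73, 67 bp.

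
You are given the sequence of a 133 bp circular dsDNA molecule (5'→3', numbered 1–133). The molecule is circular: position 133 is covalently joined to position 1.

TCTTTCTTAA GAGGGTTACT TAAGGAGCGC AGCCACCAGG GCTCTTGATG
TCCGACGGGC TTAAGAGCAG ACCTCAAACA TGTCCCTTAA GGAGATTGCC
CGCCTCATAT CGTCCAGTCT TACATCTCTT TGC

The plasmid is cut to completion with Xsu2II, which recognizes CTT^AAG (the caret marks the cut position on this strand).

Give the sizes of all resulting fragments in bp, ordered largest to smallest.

Xsu2II sites (CTTAAG) start at positions 6, 19, 60, 86.
Xsu2II cuts after base 3 of each site, so after positions 8, 21, 62, 88.
Circular molecule, 4 cuts → 4 fragments:
  9–21 → 13 bp
  22–62 → 41 bp
  63–88 → 26 bp
  89–133 then 1–8 → 45 + 8 = 53 bp
Sorted largest to smallest: 53, 41, 26, 13 bp.

53, 41, 26, 13 bp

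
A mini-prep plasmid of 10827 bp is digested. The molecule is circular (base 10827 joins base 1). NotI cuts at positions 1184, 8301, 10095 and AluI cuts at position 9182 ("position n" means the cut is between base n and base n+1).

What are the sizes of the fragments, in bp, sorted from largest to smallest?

Combined cut positions (sorted): 1184, 8301, 9182, 10095.
Circular molecule, 4 cuts → 4 fragments:
  8301 − 1184 = 7117 bp
  9182 − 8301 = 881 bp
  10095 − 9182 = 913 bp
  wrap: 10827 − 10095 + 1184 = 1916 bp
Sorted largest to smallest: 7117, 1916, 913, 881 bp.

7117, 1916, 913, 881 bp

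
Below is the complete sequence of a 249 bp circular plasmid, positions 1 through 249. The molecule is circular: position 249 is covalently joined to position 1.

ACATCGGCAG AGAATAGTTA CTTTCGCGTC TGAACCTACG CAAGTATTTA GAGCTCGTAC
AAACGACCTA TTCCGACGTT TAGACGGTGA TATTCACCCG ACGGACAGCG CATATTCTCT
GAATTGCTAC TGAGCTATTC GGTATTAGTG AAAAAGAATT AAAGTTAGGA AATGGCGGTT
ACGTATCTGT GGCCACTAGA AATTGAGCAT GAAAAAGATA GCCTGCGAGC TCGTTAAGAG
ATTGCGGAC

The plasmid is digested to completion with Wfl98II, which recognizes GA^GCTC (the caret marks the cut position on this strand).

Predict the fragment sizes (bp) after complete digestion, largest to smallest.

176, 73 bp

Wfl98II sites (GAGCTC) start at positions 51, 227.
Wfl98II cuts after base 2 of each site, so after positions 52, 228.
Circular molecule, 2 cuts → 2 fragments:
  53–228 → 176 bp
  229–249 then 1–52 → 21 + 52 = 73 bp
Sorted largest to smallest: 176, 73 bp.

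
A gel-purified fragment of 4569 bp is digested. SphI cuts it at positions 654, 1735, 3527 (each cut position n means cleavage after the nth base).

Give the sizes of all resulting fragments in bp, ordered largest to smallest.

Linear molecule, 3 cuts → 4 fragments:
  654 − 0 = 654 bp
  1735 − 654 = 1081 bp
  3527 − 1735 = 1792 bp
  4569 − 3527 = 1042 bp
Sorted largest to smallest: 1792, 1081, 1042, 654 bp.

1792, 1081, 1042, 654 bp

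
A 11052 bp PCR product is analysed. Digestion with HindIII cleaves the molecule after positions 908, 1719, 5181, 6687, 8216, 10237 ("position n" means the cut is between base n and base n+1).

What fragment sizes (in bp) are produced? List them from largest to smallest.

3462, 2021, 1529, 1506, 908, 815, 811 bp

Linear molecule, 6 cuts → 7 fragments:
  908 − 0 = 908 bp
  1719 − 908 = 811 bp
  5181 − 1719 = 3462 bp
  6687 − 5181 = 1506 bp
  8216 − 6687 = 1529 bp
  10237 − 8216 = 2021 bp
  11052 − 10237 = 815 bp
Sorted largest to smallest: 3462, 2021, 1529, 1506, 908, 815, 811 bp.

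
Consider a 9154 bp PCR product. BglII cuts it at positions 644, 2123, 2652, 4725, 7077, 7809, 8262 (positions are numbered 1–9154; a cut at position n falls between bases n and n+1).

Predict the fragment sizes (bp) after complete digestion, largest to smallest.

Linear molecule, 7 cuts → 8 fragments:
  644 − 0 = 644 bp
  2123 − 644 = 1479 bp
  2652 − 2123 = 529 bp
  4725 − 2652 = 2073 bp
  7077 − 4725 = 2352 bp
  7809 − 7077 = 732 bp
  8262 − 7809 = 453 bp
  9154 − 8262 = 892 bp
Sorted largest to smallest: 2352, 2073, 1479, 892, 732, 644, 529, 453 bp.

2352, 2073, 1479, 892, 732, 644, 529, 453 bp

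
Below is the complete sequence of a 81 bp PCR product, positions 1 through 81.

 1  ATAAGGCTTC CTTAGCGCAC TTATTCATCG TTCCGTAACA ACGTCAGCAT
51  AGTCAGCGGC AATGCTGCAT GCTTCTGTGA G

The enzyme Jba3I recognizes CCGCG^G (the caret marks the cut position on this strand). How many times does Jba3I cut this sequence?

No occurrence of CCGCGG is present in the sequence.
Jba3I does not cut: 0 sites.

0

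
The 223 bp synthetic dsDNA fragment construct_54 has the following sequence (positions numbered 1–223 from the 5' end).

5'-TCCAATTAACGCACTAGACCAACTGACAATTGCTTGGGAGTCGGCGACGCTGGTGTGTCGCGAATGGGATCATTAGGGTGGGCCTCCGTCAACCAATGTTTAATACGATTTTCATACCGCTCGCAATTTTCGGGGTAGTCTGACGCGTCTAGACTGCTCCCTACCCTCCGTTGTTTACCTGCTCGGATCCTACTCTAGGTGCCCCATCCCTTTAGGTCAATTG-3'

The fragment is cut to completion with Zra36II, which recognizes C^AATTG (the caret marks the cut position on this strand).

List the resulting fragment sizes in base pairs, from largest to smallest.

Zra36II sites (CAATTG) start at positions 27, 218.
Zra36II cuts after the first base of each site, so after positions 27, 218.
Linear molecule, 2 cuts → 3 fragments:
  1–27 → 27 bp
  28–218 → 191 bp
  219–223 → 5 bp
Sorted largest to smallest: 191, 27, 5 bp.

191, 27, 5 bp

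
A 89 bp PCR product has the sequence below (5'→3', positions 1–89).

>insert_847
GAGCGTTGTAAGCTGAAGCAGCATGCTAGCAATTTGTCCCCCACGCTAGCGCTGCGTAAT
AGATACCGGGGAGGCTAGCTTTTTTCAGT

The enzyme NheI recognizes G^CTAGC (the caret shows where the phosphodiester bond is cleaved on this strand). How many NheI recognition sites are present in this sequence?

GCTAGC occurs starting at positions 25, 45, 74.
NheI cuts at 3 sites.

3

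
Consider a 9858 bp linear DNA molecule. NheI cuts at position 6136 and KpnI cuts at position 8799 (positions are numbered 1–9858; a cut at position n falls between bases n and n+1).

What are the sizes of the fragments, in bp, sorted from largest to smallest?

6136, 2663, 1059 bp

Combined cut positions (sorted): 6136, 8799.
Linear molecule, 2 cuts → 3 fragments:
  6136 − 0 = 6136 bp
  8799 − 6136 = 2663 bp
  9858 − 8799 = 1059 bp
Sorted largest to smallest: 6136, 2663, 1059 bp.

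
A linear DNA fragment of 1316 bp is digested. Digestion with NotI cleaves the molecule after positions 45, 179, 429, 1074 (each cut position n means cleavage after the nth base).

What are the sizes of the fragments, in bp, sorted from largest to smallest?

Linear molecule, 4 cuts → 5 fragments:
  45 − 0 = 45 bp
  179 − 45 = 134 bp
  429 − 179 = 250 bp
  1074 − 429 = 645 bp
  1316 − 1074 = 242 bp
Sorted largest to smallest: 645, 250, 242, 134, 45 bp.

645, 250, 242, 134, 45 bp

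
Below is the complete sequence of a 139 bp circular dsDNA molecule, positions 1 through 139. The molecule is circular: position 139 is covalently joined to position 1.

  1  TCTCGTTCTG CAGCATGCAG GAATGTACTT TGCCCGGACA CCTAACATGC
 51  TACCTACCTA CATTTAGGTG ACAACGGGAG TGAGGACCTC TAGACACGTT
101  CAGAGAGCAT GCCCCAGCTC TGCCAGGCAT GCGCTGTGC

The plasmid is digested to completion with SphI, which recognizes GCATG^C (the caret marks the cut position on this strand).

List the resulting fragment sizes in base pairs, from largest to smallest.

SphI sites (GCATGC) start at positions 13, 107, 127.
SphI cuts after base 5 of each site (before the last base), so after positions 17, 111, 131.
Circular molecule, 3 cuts → 3 fragments:
  18–111 → 94 bp
  112–131 → 20 bp
  132–139 then 1–17 → 8 + 17 = 25 bp
Sorted largest to smallest: 94, 25, 20 bp.

94, 25, 20 bp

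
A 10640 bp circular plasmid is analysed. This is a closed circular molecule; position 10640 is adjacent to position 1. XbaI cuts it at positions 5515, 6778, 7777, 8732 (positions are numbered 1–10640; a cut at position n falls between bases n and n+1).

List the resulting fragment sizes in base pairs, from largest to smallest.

7423, 1263, 999, 955 bp

Circular molecule, 4 cuts → 4 fragments:
  6778 − 5515 = 1263 bp
  7777 − 6778 = 999 bp
  8732 − 7777 = 955 bp
  wrap: 10640 − 8732 + 5515 = 7423 bp
Sorted largest to smallest: 7423, 1263, 999, 955 bp.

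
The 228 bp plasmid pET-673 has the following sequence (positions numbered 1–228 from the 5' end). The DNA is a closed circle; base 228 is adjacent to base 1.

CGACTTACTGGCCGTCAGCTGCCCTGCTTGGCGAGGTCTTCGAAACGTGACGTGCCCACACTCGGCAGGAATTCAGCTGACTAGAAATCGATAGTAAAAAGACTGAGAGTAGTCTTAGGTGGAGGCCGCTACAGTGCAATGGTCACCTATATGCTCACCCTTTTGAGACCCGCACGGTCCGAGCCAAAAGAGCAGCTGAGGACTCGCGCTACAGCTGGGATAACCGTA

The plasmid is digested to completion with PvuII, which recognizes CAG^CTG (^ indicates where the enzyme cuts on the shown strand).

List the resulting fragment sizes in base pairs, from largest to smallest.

PvuII sites (CAGCTG) start at positions 16, 74, 193, 212.
PvuII cuts after base 3 of each site, so after positions 18, 76, 195, 214.
Circular molecule, 4 cuts → 4 fragments:
  19–76 → 58 bp
  77–195 → 119 bp
  196–214 → 19 bp
  215–228 then 1–18 → 14 + 18 = 32 bp
Sorted largest to smallest: 119, 58, 32, 19 bp.

119, 58, 32, 19 bp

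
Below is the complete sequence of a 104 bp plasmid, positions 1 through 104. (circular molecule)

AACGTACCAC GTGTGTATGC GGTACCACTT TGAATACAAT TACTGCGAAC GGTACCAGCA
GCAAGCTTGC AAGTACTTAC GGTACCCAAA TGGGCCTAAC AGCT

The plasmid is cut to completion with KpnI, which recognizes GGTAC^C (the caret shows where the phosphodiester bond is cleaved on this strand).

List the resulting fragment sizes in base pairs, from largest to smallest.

KpnI sites (GGTACC) start at positions 21, 51, 81.
KpnI cuts after base 5 of each site (before the last base), so after positions 25, 55, 85.
Circular molecule, 3 cuts → 3 fragments:
  26–55 → 30 bp
  56–85 → 30 bp
  86–104 then 1–25 → 19 + 25 = 44 bp
Sorted largest to smallest: 44, 30, 30 bp.

44, 30, 30 bp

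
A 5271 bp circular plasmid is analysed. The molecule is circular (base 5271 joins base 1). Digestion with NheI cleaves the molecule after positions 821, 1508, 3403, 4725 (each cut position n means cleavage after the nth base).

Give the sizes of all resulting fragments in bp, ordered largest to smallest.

1895, 1367, 1322, 687 bp

Circular molecule, 4 cuts → 4 fragments:
  1508 − 821 = 687 bp
  3403 − 1508 = 1895 bp
  4725 − 3403 = 1322 bp
  wrap: 5271 − 4725 + 821 = 1367 bp
Sorted largest to smallest: 1895, 1367, 1322, 687 bp.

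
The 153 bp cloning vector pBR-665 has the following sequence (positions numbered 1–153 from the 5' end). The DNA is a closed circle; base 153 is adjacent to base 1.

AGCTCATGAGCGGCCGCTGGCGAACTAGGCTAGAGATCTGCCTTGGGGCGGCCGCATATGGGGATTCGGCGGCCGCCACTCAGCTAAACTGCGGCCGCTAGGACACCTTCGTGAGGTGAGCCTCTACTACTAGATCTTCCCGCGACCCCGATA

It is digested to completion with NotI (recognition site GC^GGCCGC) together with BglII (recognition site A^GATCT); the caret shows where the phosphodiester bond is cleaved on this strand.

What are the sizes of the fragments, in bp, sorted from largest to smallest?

40, 32, 23, 22, 21, 15 bp

NotI sites (GCGGCCGC) start at positions 10, 48, 69, 91.
NotI cuts after base 2 of each site, so after positions 11, 49, 70, 92.
BglII sites (AGATCT) start at positions 34, 132.
BglII cuts after the first base of each site, so after positions 34, 132.
Combined cut positions: 11, 34, 49, 70, 92, 132.
Circular molecule, 6 cuts → 6 fragments:
  12–34 → 23 bp
  35–49 → 15 bp
  50–70 → 21 bp
  71–92 → 22 bp
  93–132 → 40 bp
  133–153 then 1–11 → 21 + 11 = 32 bp
Sorted largest to smallest: 40, 32, 23, 22, 21, 15 bp.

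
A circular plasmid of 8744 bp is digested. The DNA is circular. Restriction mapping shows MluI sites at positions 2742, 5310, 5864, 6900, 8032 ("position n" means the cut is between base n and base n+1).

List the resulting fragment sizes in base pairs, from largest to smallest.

3454, 2568, 1132, 1036, 554 bp

Circular molecule, 5 cuts → 5 fragments:
  5310 − 2742 = 2568 bp
  5864 − 5310 = 554 bp
  6900 − 5864 = 1036 bp
  8032 − 6900 = 1132 bp
  wrap: 8744 − 8032 + 2742 = 3454 bp
Sorted largest to smallest: 3454, 2568, 1132, 1036, 554 bp.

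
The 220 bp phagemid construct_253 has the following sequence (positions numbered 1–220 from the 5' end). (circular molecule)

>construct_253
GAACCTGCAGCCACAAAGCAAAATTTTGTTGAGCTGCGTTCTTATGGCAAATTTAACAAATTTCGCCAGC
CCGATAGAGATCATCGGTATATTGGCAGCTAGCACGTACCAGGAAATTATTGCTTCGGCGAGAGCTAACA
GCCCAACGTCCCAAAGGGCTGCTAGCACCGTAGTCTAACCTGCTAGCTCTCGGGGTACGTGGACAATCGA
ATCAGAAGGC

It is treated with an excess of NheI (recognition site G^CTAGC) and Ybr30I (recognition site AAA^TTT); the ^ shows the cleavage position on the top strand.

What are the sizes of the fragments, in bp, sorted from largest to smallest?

NheI sites (GCTAGC) start at positions 98, 161, 182.
NheI cuts after the first base of each site, so after positions 98, 161, 182.
Ybr30I sites (AAATTT) start at positions 21, 49, 58.
Ybr30I cuts after base 3 of each site, so after positions 23, 51, 60.
Combined cut positions: 23, 51, 60, 98, 161, 182.
Circular molecule, 6 cuts → 6 fragments:
  24–51 → 28 bp
  52–60 → 9 bp
  61–98 → 38 bp
  99–161 → 63 bp
  162–182 → 21 bp
  183–220 then 1–23 → 38 + 23 = 61 bp
Sorted largest to smallest: 63, 61, 38, 28, 21, 9 bp.

63, 61, 38, 28, 21, 9 bp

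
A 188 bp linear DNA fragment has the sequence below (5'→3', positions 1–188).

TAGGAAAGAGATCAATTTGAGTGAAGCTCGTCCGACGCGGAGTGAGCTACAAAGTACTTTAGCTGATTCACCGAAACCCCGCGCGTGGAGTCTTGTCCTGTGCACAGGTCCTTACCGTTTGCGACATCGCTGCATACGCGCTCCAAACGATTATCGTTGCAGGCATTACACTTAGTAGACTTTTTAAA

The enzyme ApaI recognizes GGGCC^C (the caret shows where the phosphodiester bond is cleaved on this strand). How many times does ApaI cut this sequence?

0

No occurrence of GGGCCC is present in the sequence.
ApaI does not cut: 0 sites.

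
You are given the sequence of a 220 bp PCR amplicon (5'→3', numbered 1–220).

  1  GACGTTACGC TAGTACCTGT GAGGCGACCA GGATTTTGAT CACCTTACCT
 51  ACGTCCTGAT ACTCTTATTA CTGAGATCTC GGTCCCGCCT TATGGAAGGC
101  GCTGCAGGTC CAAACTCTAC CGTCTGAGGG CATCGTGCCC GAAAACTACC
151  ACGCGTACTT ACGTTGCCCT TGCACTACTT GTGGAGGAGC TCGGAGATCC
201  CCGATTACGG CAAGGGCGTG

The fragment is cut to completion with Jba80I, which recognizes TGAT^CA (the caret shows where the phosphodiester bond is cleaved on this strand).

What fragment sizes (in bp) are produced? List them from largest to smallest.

The Jba80I site (TGATCA) starts at position 37.
Jba80I cuts after base 4 of each site, so after position 40.
Linear molecule, 1 cut → 2 fragments:
  1–40 → 40 bp
  41–220 → 180 bp
Sorted largest to smallest: 180, 40 bp.

180, 40 bp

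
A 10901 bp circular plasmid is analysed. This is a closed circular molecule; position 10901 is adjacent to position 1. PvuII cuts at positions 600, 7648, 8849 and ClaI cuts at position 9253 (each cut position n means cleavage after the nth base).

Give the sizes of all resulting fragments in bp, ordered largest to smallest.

Combined cut positions (sorted): 600, 7648, 8849, 9253.
Circular molecule, 4 cuts → 4 fragments:
  7648 − 600 = 7048 bp
  8849 − 7648 = 1201 bp
  9253 − 8849 = 404 bp
  wrap: 10901 − 9253 + 600 = 2248 bp
Sorted largest to smallest: 7048, 2248, 1201, 404 bp.

7048, 2248, 1201, 404 bp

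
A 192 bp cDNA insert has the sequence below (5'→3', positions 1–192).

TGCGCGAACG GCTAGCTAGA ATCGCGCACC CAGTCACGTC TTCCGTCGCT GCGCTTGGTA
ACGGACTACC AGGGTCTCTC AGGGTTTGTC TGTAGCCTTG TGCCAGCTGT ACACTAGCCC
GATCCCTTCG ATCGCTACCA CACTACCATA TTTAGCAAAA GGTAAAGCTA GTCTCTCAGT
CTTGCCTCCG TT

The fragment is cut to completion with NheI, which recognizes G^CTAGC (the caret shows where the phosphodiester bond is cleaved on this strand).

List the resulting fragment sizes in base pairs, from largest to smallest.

The NheI site (GCTAGC) starts at position 11.
NheI cuts after the first base of each site, so after position 11.
Linear molecule, 1 cut → 2 fragments:
  1–11 → 11 bp
  12–192 → 181 bp
Sorted largest to smallest: 181, 11 bp.

181, 11 bp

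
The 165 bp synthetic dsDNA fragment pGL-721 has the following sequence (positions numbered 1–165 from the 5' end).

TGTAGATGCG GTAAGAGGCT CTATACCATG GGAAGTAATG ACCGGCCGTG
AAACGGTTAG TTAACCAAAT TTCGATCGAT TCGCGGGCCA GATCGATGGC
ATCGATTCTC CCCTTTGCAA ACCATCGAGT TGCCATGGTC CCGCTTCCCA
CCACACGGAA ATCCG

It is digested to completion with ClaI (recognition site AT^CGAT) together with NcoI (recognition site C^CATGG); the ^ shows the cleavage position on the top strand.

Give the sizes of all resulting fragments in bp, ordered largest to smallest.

50, 32, 31, 26, 17, 9 bp

ClaI sites (ATCGAT) start at positions 75, 92, 101.
ClaI cuts after base 2 of each site, so after positions 76, 93, 102.
NcoI sites (CCATGG) start at positions 26, 133.
NcoI cuts after the first base of each site, so after positions 26, 133.
Combined cut positions: 26, 76, 93, 102, 133.
Linear molecule, 5 cuts → 6 fragments:
  1–26 → 26 bp
  27–76 → 50 bp
  77–93 → 17 bp
  94–102 → 9 bp
  103–133 → 31 bp
  134–165 → 32 bp
Sorted largest to smallest: 50, 32, 31, 26, 17, 9 bp.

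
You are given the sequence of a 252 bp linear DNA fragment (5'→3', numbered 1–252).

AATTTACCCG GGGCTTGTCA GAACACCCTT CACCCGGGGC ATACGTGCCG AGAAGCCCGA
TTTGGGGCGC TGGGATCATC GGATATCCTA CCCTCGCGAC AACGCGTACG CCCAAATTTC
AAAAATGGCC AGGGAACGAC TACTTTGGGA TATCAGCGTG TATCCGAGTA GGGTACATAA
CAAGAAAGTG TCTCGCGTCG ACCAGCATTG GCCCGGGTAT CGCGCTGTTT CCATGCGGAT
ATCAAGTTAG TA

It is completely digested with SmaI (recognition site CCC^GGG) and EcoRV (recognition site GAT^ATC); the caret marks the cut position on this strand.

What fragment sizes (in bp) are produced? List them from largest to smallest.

67, 63, 49, 26, 26, 12, 9 bp

SmaI sites (CCCGGG) start at positions 7, 33, 212.
SmaI cuts after base 3 of each site, so after positions 9, 35, 214.
EcoRV sites (GATATC) start at positions 82, 149, 238.
EcoRV cuts after base 3 of each site, so after positions 84, 151, 240.
Combined cut positions: 9, 35, 84, 151, 214, 240.
Linear molecule, 6 cuts → 7 fragments:
  1–9 → 9 bp
  10–35 → 26 bp
  36–84 → 49 bp
  85–151 → 67 bp
  152–214 → 63 bp
  215–240 → 26 bp
  241–252 → 12 bp
Sorted largest to smallest: 67, 63, 49, 26, 26, 12, 9 bp.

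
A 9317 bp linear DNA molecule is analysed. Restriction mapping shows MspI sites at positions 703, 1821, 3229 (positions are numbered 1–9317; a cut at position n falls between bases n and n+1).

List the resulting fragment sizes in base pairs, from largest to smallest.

Linear molecule, 3 cuts → 4 fragments:
  703 − 0 = 703 bp
  1821 − 703 = 1118 bp
  3229 − 1821 = 1408 bp
  9317 − 3229 = 6088 bp
Sorted largest to smallest: 6088, 1408, 1118, 703 bp.

6088, 1408, 1118, 703 bp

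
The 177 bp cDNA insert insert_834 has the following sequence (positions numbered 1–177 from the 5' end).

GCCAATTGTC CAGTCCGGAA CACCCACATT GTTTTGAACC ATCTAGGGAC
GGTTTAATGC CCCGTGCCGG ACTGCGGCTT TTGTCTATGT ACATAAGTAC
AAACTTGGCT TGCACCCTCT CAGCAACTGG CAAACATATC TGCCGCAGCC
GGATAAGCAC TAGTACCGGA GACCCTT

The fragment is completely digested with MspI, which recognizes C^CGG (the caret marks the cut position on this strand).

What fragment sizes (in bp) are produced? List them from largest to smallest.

MspI sites (CCGG) start at positions 15, 67, 149, 166.
MspI cuts after the first base of each site, so after positions 15, 67, 149, 166.
Linear molecule, 4 cuts → 5 fragments:
  1–15 → 15 bp
  16–67 → 52 bp
  68–149 → 82 bp
  150–166 → 17 bp
  167–177 → 11 bp
Sorted largest to smallest: 82, 52, 17, 15, 11 bp.

82, 52, 17, 15, 11 bp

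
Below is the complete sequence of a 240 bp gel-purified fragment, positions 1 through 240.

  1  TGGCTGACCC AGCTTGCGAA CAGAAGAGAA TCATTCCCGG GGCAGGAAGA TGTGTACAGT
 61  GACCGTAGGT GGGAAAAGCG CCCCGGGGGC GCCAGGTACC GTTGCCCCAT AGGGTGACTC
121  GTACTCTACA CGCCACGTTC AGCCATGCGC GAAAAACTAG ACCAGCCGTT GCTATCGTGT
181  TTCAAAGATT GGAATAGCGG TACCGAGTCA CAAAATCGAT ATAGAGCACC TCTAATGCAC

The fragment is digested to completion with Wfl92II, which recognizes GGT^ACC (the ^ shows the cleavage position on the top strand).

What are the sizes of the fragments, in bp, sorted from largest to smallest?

Wfl92II sites (GGTACC) start at positions 95, 199.
Wfl92II cuts after base 3 of each site, so after positions 97, 201.
Linear molecule, 2 cuts → 3 fragments:
  1–97 → 97 bp
  98–201 → 104 bp
  202–240 → 39 bp
Sorted largest to smallest: 104, 97, 39 bp.

104, 97, 39 bp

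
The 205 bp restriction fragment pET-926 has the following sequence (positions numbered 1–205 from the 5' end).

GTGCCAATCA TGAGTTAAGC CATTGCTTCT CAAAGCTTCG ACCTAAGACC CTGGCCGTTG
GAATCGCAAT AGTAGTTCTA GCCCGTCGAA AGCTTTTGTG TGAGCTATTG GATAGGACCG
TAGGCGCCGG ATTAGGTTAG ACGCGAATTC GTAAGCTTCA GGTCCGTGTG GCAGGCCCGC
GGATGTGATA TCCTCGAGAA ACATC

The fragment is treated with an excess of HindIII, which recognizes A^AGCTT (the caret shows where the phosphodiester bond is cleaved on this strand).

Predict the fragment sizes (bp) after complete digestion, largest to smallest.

HindIII sites (AAGCTT) start at positions 33, 90, 153.
HindIII cuts after the first base of each site, so after positions 33, 90, 153.
Linear molecule, 3 cuts → 4 fragments:
  1–33 → 33 bp
  34–90 → 57 bp
  91–153 → 63 bp
  154–205 → 52 bp
Sorted largest to smallest: 63, 57, 52, 33 bp.

63, 57, 52, 33 bp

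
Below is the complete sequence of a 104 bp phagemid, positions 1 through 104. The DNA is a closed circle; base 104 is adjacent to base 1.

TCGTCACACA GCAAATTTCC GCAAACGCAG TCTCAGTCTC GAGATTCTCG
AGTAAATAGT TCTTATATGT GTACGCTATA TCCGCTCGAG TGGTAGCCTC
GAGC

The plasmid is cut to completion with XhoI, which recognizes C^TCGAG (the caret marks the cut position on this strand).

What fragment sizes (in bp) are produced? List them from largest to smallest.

44, 38, 13, 9 bp

XhoI sites (CTCGAG) start at positions 38, 47, 85, 98.
XhoI cuts after the first base of each site, so after positions 38, 47, 85, 98.
Circular molecule, 4 cuts → 4 fragments:
  39–47 → 9 bp
  48–85 → 38 bp
  86–98 → 13 bp
  99–104 then 1–38 → 6 + 38 = 44 bp
Sorted largest to smallest: 44, 38, 13, 9 bp.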